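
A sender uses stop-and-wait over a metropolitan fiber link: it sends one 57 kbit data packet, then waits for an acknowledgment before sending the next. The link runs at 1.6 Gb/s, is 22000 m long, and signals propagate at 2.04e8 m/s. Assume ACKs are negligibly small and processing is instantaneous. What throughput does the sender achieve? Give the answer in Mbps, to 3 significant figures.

227 Mbps

t_tx = L/R = 57000/1600000000 = 3.5625e-05 s.
t_prop = 22000/204000000 = 0.000107843 s; RTT = 0.000215686 s.
Cycle = t_tx + RTT = 0.000251311 s.
Throughput = L / cycle = 57000 / 0.000251311 = 227 Mbps.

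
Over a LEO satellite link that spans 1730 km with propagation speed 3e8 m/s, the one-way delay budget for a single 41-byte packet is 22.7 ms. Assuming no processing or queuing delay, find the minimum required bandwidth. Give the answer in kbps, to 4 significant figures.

19.37 kbps

L = 328 bits.
Propagation delay = 1730000 / 300000000 = 5.76667 ms.
Transmission budget = 22.7 − 5.76667 = 16.9333 ms.
R ≥ L / t_tx = 328 bits / 0.0169333 s = 19.37 kbps.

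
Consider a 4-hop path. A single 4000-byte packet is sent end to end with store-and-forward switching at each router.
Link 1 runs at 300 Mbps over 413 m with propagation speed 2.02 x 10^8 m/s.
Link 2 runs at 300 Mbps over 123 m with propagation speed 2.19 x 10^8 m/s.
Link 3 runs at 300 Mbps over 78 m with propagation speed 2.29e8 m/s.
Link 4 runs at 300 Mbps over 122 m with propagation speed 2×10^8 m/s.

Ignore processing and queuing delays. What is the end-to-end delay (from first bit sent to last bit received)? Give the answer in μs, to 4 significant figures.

430.2 μs

L = 4000 × 8 = 32000 bits.
Transmission delay per hop = L/R = 32000/300000000 = 106.667 μs; 4 hops → 426.667 μs.
Propagation delays (d/s per hop): 2.04455, 0.561644, 0.340611, 0.61 μs; sum = 3.55681 μs.
End-to-end = 430.2 μs.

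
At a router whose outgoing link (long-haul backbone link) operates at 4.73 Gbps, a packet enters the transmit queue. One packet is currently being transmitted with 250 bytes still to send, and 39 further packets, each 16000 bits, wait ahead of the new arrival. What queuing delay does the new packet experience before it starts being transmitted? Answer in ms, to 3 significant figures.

Each queued packet: L/R = 16000/4730000000 = 0.00338266 ms.
39 queued → 0.131924 ms.
Plus remaining 2000 bits of current packet: 0.000422833 ms.
Queuing delay = 0.132 ms.

0.132 ms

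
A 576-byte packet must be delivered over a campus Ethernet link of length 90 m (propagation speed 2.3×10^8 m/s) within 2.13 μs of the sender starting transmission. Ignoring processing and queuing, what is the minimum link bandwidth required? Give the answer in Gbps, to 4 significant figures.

L = 4608 bits.
Propagation delay = 90 / 2.3e+08 = 0.391304 μs.
Transmission budget = 2.13 − 0.391304 = 1.7387 μs.
R ≥ L / t_tx = 4608 bits / 1.7387e-06 s = 2.650 Gbps.

2.650 Gbps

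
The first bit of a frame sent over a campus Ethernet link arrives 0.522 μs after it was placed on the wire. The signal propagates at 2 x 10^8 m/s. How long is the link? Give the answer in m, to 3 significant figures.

104 m

d = s × t_prop = 200000000 × 5.22e-07 = 104 m.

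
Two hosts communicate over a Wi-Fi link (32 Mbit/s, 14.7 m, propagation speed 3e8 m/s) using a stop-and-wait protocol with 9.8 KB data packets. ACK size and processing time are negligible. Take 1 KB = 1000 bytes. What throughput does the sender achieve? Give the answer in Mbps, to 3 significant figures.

t_tx = L/R = 78400/32000000 = 0.00245 s.
t_prop = 14.7/300000000 = 4.9e-08 s; RTT = 9.8e-08 s.
Cycle = t_tx + RTT = 0.0024501 s.
Throughput = L / cycle = 78400 / 0.0024501 = 32.0 Mbps.

32.0 Mbps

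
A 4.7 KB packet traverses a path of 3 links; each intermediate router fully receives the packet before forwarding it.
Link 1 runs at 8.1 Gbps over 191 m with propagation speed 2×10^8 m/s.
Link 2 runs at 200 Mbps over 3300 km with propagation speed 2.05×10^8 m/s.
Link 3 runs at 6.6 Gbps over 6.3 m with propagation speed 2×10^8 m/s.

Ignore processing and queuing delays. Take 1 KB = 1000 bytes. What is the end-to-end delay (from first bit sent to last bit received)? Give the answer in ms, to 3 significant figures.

L = 37600 bits.
Transmission delays (L/R per hop): 0.00464198, 0.188, 0.00569697 ms; sum = 0.198339 ms.
Propagation delays (d/s per hop): 0.000955, 16.0976, 3.15e-05 ms; sum = 16.0985 ms.
End-to-end = 16.3 ms.

16.3 ms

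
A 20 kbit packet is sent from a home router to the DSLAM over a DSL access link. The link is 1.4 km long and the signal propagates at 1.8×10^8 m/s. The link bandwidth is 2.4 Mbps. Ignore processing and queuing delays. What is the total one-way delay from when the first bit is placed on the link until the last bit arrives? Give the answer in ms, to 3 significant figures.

8.34 ms

L = 20000 bits.
Transmission delay = L/R = 20000 / 2400000 = 8.33333 ms.
Propagation delay = d/s = 1400 m / 180000000 m/s = 0.00777778 ms.
Total = 8.34 ms.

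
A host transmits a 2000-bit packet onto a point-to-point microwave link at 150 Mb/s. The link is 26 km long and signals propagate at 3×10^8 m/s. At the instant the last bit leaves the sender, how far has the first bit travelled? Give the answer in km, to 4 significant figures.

t_tx = L/R = 2000/150000000 = 1.33333e-05 s.
Distance = s × t_tx = 300000000 × 1.33333e-05 = 4.000 km.

4.000 km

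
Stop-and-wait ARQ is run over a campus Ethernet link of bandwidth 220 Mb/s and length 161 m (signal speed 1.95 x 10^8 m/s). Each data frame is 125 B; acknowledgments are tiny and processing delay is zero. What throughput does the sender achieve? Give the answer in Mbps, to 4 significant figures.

161.4 Mbps

t_tx = L/R = 1000/220000000 = 4.54545e-06 s.
t_prop = 161/195000000 = 8.25641e-07 s; RTT = 1.65128e-06 s.
Cycle = t_tx + RTT = 6.19674e-06 s.
Throughput = L / cycle = 1000 / 6.19674e-06 = 161.4 Mbps.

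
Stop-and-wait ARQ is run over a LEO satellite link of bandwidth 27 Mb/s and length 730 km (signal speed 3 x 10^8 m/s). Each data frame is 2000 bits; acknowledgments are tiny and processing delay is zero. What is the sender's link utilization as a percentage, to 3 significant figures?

1.50 %

t_tx = L/R = 2000/27000000 = 7.40741e-05 s.
t_prop = 730000/300000000 = 0.00243333 s; RTT = 0.00486667 s.
Cycle = t_tx + RTT = 0.00494074 s.
Utilization = t_tx / cycle = 7.40741e-05/0.00494074 = 1.50 %.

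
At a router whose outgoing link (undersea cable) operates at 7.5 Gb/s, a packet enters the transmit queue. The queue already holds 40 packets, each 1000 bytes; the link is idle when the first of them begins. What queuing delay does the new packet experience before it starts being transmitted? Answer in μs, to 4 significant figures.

Each queued packet: L/R = 8000/7500000000 = 1.06667 μs.
40 queued → 42.6667 μs.
Queuing delay = 42.67 μs.

42.67 μs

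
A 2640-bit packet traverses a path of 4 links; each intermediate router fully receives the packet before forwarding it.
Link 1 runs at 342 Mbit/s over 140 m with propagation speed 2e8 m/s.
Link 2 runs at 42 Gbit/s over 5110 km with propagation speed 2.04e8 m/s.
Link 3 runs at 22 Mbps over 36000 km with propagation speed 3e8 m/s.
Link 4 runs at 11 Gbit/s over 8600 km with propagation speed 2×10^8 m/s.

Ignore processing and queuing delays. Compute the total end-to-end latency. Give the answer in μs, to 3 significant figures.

Transmission delays (L/R per hop): 7.7193, 0.0628571, 120, 0.24 μs; sum = 128.022 μs.
Propagation delays (d/s per hop): 0.7, 25049, 120000, 43000 μs; sum = 188050 μs.
End-to-end = 188000 μs.

188000 μs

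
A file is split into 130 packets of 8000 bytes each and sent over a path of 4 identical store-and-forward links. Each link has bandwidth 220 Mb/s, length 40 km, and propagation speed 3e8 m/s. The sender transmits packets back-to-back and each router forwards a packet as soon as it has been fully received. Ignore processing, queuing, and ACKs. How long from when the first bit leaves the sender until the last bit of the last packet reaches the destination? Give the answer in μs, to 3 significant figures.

Per-hop transmission t_tx = L/R = 64000/220000000 = 290.909 μs.
Per-hop propagation t_prop = 40000/300000000 = 133.333 μs.
Pipeline fill: first packet needs 4·t_tx to clear all hops; remaining 129 packets each add one t_tx.
Total = (4+130-1)·t_tx + 4·t_prop = 133·290.909 + 4·133.333 = 39200 μs.

39200 μs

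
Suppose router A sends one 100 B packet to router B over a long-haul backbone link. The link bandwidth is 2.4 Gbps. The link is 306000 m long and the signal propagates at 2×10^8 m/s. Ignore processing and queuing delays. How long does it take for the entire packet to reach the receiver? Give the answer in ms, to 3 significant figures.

1.53 ms

L = 100 × 8 = 800 bits.
Transmission delay = L/R = 800 / 2400000000 = 0.000333333 ms.
Propagation delay = d/s = 306000 m / 200000000 m/s = 1.53 ms.
Total = 1.53 ms.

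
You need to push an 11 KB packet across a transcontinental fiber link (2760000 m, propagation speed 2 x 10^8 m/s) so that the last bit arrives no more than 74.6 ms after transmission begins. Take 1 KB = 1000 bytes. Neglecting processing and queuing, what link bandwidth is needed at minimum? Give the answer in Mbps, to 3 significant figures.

1.45 Mbps

L = 88000 bits.
Propagation delay = 2760000 / 200000000 = 13.8 ms.
Transmission budget = 74.6 − 13.8 = 60.8 ms.
R ≥ L / t_tx = 88000 bits / 0.0608 s = 1.45 Mbps.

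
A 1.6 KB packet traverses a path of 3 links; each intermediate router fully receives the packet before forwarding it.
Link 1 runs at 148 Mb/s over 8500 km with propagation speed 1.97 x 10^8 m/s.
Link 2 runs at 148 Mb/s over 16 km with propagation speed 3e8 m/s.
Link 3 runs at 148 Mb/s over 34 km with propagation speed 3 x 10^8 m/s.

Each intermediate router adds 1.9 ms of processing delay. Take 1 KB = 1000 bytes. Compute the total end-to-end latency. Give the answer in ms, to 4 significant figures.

L = 12800 bits.
Transmission delay per hop = L/R = 12800/148000000 = 0.0864865 ms; 3 hops → 0.259459 ms.
Propagation delays (d/s per hop): 43.1472, 0.0533333, 0.113333 ms; sum = 43.3139 ms.
Processing at 2 router(s): 2 × 1.9 ms = 3.8 ms.
End-to-end = 47.37 ms.

47.37 ms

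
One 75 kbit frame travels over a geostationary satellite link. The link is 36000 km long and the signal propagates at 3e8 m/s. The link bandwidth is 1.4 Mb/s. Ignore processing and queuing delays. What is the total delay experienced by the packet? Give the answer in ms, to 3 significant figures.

L = 75000 bits.
Transmission delay = L/R = 75000 / 1400000 = 53.5714 ms.
Propagation delay = d/s = 36000000 m / 300000000 m/s = 120 ms.
Total = 174 ms.

174 ms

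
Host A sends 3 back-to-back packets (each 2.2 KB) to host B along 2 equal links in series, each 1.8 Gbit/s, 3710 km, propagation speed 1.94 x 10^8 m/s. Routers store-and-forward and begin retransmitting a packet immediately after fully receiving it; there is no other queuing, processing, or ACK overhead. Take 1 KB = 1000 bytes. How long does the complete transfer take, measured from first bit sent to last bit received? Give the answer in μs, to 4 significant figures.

38290 μs

Per-hop transmission t_tx = L/R = 17600/1800000000 = 9.77778 μs.
Per-hop propagation t_prop = 3710000/194000000 = 19123.7 μs.
Pipeline fill: first packet needs 2·t_tx to clear all hops; remaining 2 packets each add one t_tx.
Total = (2+3-1)·t_tx + 2·t_prop = 4·9.77778 + 2·19123.7 = 38290 μs.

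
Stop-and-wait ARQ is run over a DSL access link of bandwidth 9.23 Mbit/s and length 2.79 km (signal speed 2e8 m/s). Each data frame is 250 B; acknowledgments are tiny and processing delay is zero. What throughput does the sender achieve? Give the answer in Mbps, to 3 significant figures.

8.18 Mbps

t_tx = L/R = 2000/9230000 = 0.000216685 s.
t_prop = 2790/200000000 = 1.395e-05 s; RTT = 2.79e-05 s.
Cycle = t_tx + RTT = 0.000244585 s.
Throughput = L / cycle = 2000 / 0.000244585 = 8.18 Mbps.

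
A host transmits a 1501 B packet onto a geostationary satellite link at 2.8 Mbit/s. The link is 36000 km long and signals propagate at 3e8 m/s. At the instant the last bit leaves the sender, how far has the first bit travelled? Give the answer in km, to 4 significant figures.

t_tx = L/R = 12008/2800000 = 0.00428857 s.
Distance = s × t_tx = 300000000 × 0.00428857 = 1287 km.

1287 km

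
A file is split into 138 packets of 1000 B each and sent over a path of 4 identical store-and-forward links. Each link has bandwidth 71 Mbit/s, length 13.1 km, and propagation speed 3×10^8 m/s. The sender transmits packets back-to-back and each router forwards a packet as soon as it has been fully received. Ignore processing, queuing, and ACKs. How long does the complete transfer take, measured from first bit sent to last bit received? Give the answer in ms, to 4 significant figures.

16.06 ms

Per-hop transmission t_tx = L/R = 8000/71000000 = 0.112676 ms.
Per-hop propagation t_prop = 13100/300000000 = 0.0436667 ms.
Pipeline fill: first packet needs 4·t_tx to clear all hops; remaining 137 packets each add one t_tx.
Total = (4+138-1)·t_tx + 4·t_prop = 141·0.112676 + 4·0.0436667 = 16.06 ms.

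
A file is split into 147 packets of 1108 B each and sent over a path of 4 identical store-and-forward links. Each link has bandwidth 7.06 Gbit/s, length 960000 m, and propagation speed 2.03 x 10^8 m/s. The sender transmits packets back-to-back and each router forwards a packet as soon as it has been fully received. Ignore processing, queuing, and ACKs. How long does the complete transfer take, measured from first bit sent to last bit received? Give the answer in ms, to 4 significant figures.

19.10 ms

Per-hop transmission t_tx = L/R = 8864/7060000000 = 0.00125552 ms.
Per-hop propagation t_prop = 960000/2.03e+08 = 4.72906 ms.
Pipeline fill: first packet needs 4·t_tx to clear all hops; remaining 146 packets each add one t_tx.
Total = (4+147-1)·t_tx + 4·t_prop = 150·0.00125552 + 4·4.72906 = 19.10 ms.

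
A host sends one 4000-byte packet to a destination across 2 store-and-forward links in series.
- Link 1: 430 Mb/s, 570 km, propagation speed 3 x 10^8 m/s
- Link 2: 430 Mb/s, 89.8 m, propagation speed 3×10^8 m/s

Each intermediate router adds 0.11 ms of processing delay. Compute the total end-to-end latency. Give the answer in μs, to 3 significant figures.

L = 4000 × 8 = 32000 bits.
Transmission delay per hop = L/R = 32000/430000000 = 74.4186 μs; 2 hops → 148.837 μs.
Propagation delays (d/s per hop): 1900, 0.299333 μs; sum = 1900.3 μs.
Processing at 1 router(s): 1 × 0.11 ms = 110 μs.
End-to-end = 2160 μs.

2160 μs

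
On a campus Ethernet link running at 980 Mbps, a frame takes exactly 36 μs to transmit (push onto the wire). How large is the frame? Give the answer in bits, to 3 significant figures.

L = R × t_tx = 980000000 b/s × 3.6e-05 s = 35280 bits.

35300 bits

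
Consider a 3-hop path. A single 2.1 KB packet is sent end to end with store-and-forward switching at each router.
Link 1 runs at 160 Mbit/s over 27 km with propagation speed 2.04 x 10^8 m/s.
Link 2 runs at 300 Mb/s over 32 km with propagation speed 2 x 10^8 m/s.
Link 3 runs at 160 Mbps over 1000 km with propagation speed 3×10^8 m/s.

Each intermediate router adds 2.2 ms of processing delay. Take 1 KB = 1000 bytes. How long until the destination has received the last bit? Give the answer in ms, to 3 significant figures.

L = 16800 bits.
Transmission delays (L/R per hop): 0.105, 0.056, 0.105 ms; sum = 0.266 ms.
Propagation delays (d/s per hop): 0.132353, 0.16, 3.33333 ms; sum = 3.62569 ms.
Processing at 2 router(s): 2 × 2.2 ms = 4.4 ms.
End-to-end = 8.29 ms.

8.29 ms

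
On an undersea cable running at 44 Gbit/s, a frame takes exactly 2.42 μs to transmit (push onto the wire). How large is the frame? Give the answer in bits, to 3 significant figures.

106000 bits

L = R × t_tx = 44000000000 b/s × 2.42e-06 s = 106480 bits.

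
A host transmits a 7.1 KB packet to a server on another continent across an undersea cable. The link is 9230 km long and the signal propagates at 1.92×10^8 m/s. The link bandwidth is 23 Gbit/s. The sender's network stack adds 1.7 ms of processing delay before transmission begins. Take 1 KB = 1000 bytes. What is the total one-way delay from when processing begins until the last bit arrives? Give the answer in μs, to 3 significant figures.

L = 56800 bits.
Transmission delay = L/R = 56800 / 23000000000 = 2.46957 μs.
Propagation delay = d/s = 9230000 m / 192000000 m/s = 48072.9 μs.
Plus processing delay 1.7 ms = 1700 μs.
Total = 49800 μs.

49800 μs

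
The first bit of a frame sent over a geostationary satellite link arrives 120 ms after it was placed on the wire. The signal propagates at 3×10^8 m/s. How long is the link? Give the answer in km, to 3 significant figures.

36000 km

d = s × t_prop = 300000000 × 0.12 = 36000 km.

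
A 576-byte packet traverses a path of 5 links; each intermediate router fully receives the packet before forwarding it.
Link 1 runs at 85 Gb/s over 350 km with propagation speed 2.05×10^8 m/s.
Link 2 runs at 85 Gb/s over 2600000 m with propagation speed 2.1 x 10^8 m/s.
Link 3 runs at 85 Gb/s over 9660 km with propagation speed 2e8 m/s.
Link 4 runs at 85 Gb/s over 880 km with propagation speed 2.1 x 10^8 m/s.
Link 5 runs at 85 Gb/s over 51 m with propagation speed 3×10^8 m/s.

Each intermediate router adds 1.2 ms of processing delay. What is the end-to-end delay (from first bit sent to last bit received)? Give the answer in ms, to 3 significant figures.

71.4 ms

L = 576 × 8 = 4608 bits.
Transmission delay per hop = L/R = 4608/85000000000 = 5.42118e-05 ms; 5 hops → 0.000271059 ms.
Propagation delays (d/s per hop): 1.70732, 12.381, 48.3, 4.19048, 0.00017 ms; sum = 66.5789 ms.
Processing at 4 router(s): 4 × 1.2 ms = 4.8 ms.
End-to-end = 71.4 ms.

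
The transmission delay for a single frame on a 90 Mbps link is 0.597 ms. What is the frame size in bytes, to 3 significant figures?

L = R × t_tx = 90000000 b/s × 0.000597 s = 53730 bits.
In bytes: 53730 / 8 = 6720 bytes.

6720 bytes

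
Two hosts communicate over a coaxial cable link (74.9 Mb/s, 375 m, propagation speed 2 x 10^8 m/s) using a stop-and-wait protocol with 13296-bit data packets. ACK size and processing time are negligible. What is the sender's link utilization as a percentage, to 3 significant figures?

97.9 %

t_tx = L/R = 13296/74900000 = 0.000177517 s.
t_prop = 375/200000000 = 1.875e-06 s; RTT = 3.75e-06 s.
Cycle = t_tx + RTT = 0.000181267 s.
Utilization = t_tx / cycle = 0.000177517/0.000181267 = 97.9 %.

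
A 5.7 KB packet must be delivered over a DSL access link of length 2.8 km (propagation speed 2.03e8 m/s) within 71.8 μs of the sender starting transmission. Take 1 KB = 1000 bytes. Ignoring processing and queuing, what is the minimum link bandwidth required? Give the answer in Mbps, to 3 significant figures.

786 Mbps

L = 45600 bits.
Propagation delay = 2800 / 2.03e+08 = 13.7931 μs.
Transmission budget = 71.8 − 13.7931 = 58.0069 μs.
R ≥ L / t_tx = 45600 bits / 5.80069e-05 s = 786 Mbps.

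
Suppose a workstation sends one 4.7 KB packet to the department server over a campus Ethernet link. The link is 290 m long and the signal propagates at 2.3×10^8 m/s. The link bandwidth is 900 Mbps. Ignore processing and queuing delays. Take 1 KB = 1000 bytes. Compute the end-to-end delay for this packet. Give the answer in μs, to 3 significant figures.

L = 37600 bits.
Transmission delay = L/R = 37600 / 900000000 = 41.7778 μs.
Propagation delay = d/s = 290 m / 2.3e+08 m/s = 1.26087 μs.
Total = 43.0 μs.

43.0 μs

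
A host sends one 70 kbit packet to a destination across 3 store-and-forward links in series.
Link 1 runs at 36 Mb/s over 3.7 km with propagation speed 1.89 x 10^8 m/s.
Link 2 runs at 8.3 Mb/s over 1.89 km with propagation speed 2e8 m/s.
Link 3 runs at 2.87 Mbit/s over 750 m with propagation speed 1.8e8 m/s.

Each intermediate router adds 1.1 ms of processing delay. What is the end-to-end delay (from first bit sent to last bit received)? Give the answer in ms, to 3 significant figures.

L = 70000 bits.
Transmission delays (L/R per hop): 1.94444, 8.43373, 24.3902 ms; sum = 34.7684 ms.
Propagation delays (d/s per hop): 0.0195767, 0.00945, 0.00416667 ms; sum = 0.0331934 ms.
Processing at 2 router(s): 2 × 1.1 ms = 2.2 ms.
End-to-end = 37.0 ms.

37.0 ms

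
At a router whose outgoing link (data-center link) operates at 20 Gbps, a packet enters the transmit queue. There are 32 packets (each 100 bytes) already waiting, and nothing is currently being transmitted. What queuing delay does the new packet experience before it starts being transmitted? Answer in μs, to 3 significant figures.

Each queued packet: L/R = 800/20000000000 = 0.04 μs.
32 queued → 1.28 μs.
Queuing delay = 1.28 μs.

1.28 μs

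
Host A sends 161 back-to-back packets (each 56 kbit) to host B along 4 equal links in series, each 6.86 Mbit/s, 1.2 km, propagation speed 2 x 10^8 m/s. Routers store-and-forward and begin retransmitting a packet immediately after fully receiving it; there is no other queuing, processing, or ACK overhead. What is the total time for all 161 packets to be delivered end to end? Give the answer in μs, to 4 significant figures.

1339000 μs

Per-hop transmission t_tx = L/R = 56000/6860000 = 8163.27 μs.
Per-hop propagation t_prop = 1200/200000000 = 6 μs.
Pipeline fill: first packet needs 4·t_tx to clear all hops; remaining 160 packets each add one t_tx.
Total = (4+161-1)·t_tx + 4·t_prop = 164·8163.27 + 4·6 = 1339000 μs.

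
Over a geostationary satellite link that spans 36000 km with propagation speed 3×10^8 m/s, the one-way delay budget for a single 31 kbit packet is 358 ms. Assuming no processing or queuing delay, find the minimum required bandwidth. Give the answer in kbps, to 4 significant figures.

Propagation delay = 36000000 / 300000000 = 120 ms.
Transmission budget = 358 − 120 = 238 ms.
R ≥ L / t_tx = 31000 bits / 0.238 s = 130.3 kbps.

130.3 kbps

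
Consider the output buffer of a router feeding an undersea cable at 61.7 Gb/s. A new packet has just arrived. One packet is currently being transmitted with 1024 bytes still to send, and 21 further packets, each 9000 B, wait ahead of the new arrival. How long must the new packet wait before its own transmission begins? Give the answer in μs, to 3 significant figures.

24.6 μs

Each queued packet: L/R = 72000/61700000000 = 1.16694 μs.
21 queued → 24.5057 μs.
Plus remaining 8192 bits of current packet: 0.132771 μs.
Queuing delay = 24.6 μs.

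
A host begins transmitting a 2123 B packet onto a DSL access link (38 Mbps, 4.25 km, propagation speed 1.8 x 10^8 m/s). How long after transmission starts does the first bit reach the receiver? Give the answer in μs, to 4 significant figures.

First bit experiences only propagation delay: d/s = 4250/180000000 = 23.61 μs.

23.61 μs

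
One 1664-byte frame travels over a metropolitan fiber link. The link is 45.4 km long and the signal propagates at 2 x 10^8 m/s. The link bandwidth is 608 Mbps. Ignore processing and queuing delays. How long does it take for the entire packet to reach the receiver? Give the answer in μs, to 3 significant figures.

249 μs

L = 1664 × 8 = 13312 bits.
Transmission delay = L/R = 13312 / 608000000 = 21.8947 μs.
Propagation delay = d/s = 45400 m / 200000000 m/s = 227 μs.
Total = 249 μs.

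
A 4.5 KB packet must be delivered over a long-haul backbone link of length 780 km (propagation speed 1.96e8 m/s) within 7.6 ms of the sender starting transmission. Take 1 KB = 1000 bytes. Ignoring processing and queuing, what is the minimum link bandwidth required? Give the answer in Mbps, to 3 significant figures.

9.94 Mbps

L = 36000 bits.
Propagation delay = 780000 / 196000000 = 3.97959 ms.
Transmission budget = 7.6 − 3.97959 = 3.62041 ms.
R ≥ L / t_tx = 36000 bits / 0.00362041 s = 9.94 Mbps.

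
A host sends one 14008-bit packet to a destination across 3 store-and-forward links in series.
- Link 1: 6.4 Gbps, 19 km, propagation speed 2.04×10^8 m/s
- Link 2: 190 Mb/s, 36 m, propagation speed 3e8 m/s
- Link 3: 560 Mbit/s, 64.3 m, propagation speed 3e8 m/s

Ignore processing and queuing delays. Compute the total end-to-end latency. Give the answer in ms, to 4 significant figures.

0.1944 ms

Transmission delays (L/R per hop): 0.00218875, 0.0737263, 0.0250143 ms; sum = 0.100929 ms.
Propagation delays (d/s per hop): 0.0931373, 0.00012, 0.000214333 ms; sum = 0.0934716 ms.
End-to-end = 0.1944 ms.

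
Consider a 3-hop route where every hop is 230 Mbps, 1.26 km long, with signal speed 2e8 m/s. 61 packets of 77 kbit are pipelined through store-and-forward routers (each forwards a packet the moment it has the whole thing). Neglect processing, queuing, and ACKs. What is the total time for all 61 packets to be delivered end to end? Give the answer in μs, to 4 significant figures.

Per-hop transmission t_tx = L/R = 77000/230000000 = 334.783 μs.
Per-hop propagation t_prop = 1260/200000000 = 6.3 μs.
Pipeline fill: first packet needs 3·t_tx to clear all hops; remaining 60 packets each add one t_tx.
Total = (3+61-1)·t_tx + 3·t_prop = 63·334.783 + 3·6.3 = 21110 μs.

21110 μs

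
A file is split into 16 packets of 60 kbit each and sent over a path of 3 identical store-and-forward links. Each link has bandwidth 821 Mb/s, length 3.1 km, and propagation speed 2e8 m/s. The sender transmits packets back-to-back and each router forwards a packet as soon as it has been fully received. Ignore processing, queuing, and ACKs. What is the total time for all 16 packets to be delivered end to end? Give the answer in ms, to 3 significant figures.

1.36 ms

Per-hop transmission t_tx = L/R = 60000/821000000 = 0.0730816 ms.
Per-hop propagation t_prop = 3100/200000000 = 0.0155 ms.
Pipeline fill: first packet needs 3·t_tx to clear all hops; remaining 15 packets each add one t_tx.
Total = (3+16-1)·t_tx + 3·t_prop = 18·0.0730816 + 3·0.0155 = 1.36 ms.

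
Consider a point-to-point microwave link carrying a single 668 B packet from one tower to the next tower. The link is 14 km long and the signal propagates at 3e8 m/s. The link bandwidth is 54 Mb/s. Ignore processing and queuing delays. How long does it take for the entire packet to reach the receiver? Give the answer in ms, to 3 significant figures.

L = 668 × 8 = 5344 bits.
Transmission delay = L/R = 5344 / 54000000 = 0.098963 ms.
Propagation delay = d/s = 14000 m / 300000000 m/s = 0.0466667 ms.
Total = 0.146 ms.

0.146 ms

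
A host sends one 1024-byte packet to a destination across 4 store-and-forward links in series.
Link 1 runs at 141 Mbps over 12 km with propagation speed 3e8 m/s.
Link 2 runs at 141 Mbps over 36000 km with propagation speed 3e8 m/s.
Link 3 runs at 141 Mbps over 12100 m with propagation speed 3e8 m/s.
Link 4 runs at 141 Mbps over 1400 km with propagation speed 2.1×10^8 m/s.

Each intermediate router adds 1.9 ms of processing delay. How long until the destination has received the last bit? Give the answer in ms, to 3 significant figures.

133 ms

L = 1024 × 8 = 8192 bits.
Transmission delay per hop = L/R = 8192/141000000 = 0.0580993 ms; 4 hops → 0.232397 ms.
Propagation delays (d/s per hop): 0.04, 120, 0.0403333, 6.66667 ms; sum = 126.747 ms.
Processing at 3 router(s): 3 × 1.9 ms = 5.7 ms.
End-to-end = 133 ms.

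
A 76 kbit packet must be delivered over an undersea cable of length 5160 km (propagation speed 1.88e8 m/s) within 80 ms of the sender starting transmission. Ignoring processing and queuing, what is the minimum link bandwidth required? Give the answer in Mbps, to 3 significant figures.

Propagation delay = 5160000 / 188000000 = 27.4468 ms.
Transmission budget = 80 − 27.4468 = 52.5532 ms.
R ≥ L / t_tx = 76000 bits / 0.0525532 s = 1.45 Mbps.

1.45 Mbps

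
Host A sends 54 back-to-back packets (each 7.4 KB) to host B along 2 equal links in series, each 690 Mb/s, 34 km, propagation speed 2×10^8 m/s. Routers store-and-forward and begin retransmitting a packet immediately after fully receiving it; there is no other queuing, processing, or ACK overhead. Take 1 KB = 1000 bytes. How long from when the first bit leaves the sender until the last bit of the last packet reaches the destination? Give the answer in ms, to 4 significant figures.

Per-hop transmission t_tx = L/R = 59200/690000000 = 0.0857971 ms.
Per-hop propagation t_prop = 34000/200000000 = 0.17 ms.
Pipeline fill: first packet needs 2·t_tx to clear all hops; remaining 53 packets each add one t_tx.
Total = (2+54-1)·t_tx + 2·t_prop = 55·0.0857971 + 2·0.17 = 5.059 ms.

5.059 ms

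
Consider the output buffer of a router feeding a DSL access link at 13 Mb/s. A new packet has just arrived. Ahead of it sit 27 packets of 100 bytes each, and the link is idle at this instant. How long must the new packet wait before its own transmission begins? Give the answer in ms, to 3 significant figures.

Each queued packet: L/R = 800/13000000 = 0.0615385 ms.
27 queued → 1.66154 ms.
Queuing delay = 1.66 ms.

1.66 ms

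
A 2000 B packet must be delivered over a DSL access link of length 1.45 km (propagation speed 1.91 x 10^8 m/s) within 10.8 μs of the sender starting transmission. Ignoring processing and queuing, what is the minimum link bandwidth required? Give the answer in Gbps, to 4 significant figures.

4.987 Gbps

L = 16000 bits.
Propagation delay = 1450 / 191000000 = 7.59162 μs.
Transmission budget = 10.8 − 7.59162 = 3.20838 μs.
R ≥ L / t_tx = 16000 bits / 3.20838e-06 s = 4.987 Gbps.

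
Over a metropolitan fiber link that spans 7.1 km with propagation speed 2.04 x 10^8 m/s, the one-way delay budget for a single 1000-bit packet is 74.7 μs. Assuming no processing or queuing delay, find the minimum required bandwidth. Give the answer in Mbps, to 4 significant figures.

25.07 Mbps

Propagation delay = 7100 / 204000000 = 34.8039 μs.
Transmission budget = 74.7 − 34.8039 = 39.8961 μs.
R ≥ L / t_tx = 1000 bits / 3.98961e-05 s = 25.07 Mbps.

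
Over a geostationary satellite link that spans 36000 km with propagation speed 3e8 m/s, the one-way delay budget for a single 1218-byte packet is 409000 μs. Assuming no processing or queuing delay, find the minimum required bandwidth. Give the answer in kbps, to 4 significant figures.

L = 9744 bits.
Propagation delay = 36000000 / 300000000 = 120000 μs.
Transmission budget = 409000 − 120000 = 289000 μs.
R ≥ L / t_tx = 9744 bits / 0.289 s = 33.72 kbps.

33.72 kbps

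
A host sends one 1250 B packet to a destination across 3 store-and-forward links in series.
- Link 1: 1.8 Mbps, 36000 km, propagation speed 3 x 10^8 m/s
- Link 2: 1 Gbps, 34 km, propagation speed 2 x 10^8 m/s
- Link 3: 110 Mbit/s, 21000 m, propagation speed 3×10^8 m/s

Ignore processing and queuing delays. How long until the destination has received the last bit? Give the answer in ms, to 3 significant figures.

L = 1250 × 8 = 10000 bits.
Transmission delays (L/R per hop): 5.55556, 0.01, 0.0909091 ms; sum = 5.65646 ms.
Propagation delays (d/s per hop): 120, 0.17, 0.07 ms; sum = 120.24 ms.
End-to-end = 126 ms.

126 ms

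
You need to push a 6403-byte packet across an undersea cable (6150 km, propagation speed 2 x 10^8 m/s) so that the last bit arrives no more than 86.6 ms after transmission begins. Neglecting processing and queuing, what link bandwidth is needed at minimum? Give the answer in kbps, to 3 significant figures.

L = 51224 bits.
Propagation delay = 6150000 / 200000000 = 30.75 ms.
Transmission budget = 86.6 − 30.75 = 55.85 ms.
R ≥ L / t_tx = 51224 bits / 0.05585 s = 917 kbps.

917 kbps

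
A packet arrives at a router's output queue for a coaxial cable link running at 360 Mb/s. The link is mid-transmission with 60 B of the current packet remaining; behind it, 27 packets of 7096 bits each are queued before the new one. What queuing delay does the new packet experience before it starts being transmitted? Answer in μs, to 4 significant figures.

Each queued packet: L/R = 7096/360000000 = 19.7111 μs.
27 queued → 532.2 μs.
Plus remaining 480 bits of current packet: 1.33333 μs.
Queuing delay = 533.5 μs.

533.5 μs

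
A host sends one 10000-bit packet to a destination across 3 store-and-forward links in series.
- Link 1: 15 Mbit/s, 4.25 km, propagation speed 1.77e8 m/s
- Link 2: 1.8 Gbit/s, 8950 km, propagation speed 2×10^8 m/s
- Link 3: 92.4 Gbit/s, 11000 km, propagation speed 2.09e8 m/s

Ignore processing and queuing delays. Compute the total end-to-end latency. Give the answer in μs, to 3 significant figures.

Transmission delays (L/R per hop): 666.667, 5.55556, 0.108225 μs; sum = 672.33 μs.
Propagation delays (d/s per hop): 24.0113, 44750, 52631.6 μs; sum = 97405.6 μs.
End-to-end = 98100 μs.

98100 μs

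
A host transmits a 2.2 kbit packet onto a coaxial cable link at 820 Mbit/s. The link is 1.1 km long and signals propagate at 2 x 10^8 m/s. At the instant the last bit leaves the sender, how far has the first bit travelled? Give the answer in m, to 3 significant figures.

t_tx = L/R = 2200/820000000 = 2.68293e-06 s.
Distance = s × t_tx = 200000000 × 2.68293e-06 = 537 m.

537 m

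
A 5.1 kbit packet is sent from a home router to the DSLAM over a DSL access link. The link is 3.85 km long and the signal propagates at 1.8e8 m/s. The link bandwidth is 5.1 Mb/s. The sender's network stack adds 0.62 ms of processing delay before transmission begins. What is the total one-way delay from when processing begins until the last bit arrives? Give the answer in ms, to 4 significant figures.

1.641 ms

L = 5100 bits.
Transmission delay = L/R = 5100 / 5100000 = 1 ms.
Propagation delay = d/s = 3850 m / 180000000 m/s = 0.0213889 ms.
Plus processing delay 0.62 ms = 0.62 ms.
Total = 1.641 ms.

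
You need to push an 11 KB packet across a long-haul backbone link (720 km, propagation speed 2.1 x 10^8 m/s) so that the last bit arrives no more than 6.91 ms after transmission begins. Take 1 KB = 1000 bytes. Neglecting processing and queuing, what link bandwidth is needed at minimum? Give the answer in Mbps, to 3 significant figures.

L = 88000 bits.
Propagation delay = 720000 / 210000000 = 3.42857 ms.
Transmission budget = 6.91 − 3.42857 = 3.48143 ms.
R ≥ L / t_tx = 88000 bits / 0.00348143 s = 25.3 Mbps.

25.3 Mbps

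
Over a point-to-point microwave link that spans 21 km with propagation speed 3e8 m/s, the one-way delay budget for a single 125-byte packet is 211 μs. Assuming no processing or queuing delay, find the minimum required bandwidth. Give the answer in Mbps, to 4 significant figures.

L = 1000 bits.
Propagation delay = 21000 / 300000000 = 70 μs.
Transmission budget = 211 − 70 = 141 μs.
R ≥ L / t_tx = 1000 bits / 0.000141 s = 7.092 Mbps.

7.092 Mbps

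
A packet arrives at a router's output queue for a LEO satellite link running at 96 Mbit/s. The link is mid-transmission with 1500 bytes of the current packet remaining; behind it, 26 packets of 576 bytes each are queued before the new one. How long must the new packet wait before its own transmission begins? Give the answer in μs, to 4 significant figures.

Each queued packet: L/R = 4608/96000000 = 48 μs.
26 queued → 1248 μs.
Plus remaining 12000 bits of current packet: 125 μs.
Queuing delay = 1373 μs.

1373 μs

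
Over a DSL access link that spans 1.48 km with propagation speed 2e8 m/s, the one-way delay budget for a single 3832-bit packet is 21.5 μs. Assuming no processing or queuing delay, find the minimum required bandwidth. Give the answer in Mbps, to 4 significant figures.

271.8 Mbps

Propagation delay = 1480 / 200000000 = 7.4 μs.
Transmission budget = 21.5 − 7.4 = 14.1 μs.
R ≥ L / t_tx = 3832 bits / 1.41e-05 s = 271.8 Mbps.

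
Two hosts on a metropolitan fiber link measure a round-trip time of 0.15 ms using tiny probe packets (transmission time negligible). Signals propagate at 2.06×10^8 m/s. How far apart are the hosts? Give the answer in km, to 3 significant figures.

One-way propagation = RTT/2 = 0.075 ms.
d = s × t = 206000000 × 7.5e-05 = 15.5 km.

15.5 km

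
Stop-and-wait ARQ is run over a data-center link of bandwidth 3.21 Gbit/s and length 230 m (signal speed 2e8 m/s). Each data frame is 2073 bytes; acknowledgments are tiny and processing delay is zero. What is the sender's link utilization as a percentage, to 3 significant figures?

t_tx = L/R = 16584/3210000000 = 5.16636e-06 s.
t_prop = 230/200000000 = 1.15e-06 s; RTT = 2.3e-06 s.
Cycle = t_tx + RTT = 7.46636e-06 s.
Utilization = t_tx / cycle = 5.16636e-06/7.46636e-06 = 69.2 %.

69.2 %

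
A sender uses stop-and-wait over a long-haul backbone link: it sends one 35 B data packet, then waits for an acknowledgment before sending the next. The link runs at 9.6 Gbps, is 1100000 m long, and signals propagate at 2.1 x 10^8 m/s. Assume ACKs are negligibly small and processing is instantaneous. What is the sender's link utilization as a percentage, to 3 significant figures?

0.000278 %

t_tx = L/R = 280/9600000000 = 2.91667e-08 s.
t_prop = 1100000/210000000 = 0.0052381 s; RTT = 0.0104762 s.
Cycle = t_tx + RTT = 0.0104762 s.
Utilization = t_tx / cycle = 2.91667e-08/0.0104762 = 0.000278 %.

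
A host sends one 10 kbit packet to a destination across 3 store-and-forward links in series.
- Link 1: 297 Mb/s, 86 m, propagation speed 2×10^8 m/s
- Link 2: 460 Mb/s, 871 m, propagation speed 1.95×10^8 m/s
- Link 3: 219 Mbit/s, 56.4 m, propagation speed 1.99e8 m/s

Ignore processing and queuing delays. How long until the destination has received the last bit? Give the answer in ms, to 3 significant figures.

L = 10000 bits.
Transmission delays (L/R per hop): 0.03367, 0.0217391, 0.0456621 ms; sum = 0.101071 ms.
Propagation delays (d/s per hop): 0.00043, 0.00446667, 0.000283417 ms; sum = 0.00518008 ms.
End-to-end = 0.106 ms.

0.106 ms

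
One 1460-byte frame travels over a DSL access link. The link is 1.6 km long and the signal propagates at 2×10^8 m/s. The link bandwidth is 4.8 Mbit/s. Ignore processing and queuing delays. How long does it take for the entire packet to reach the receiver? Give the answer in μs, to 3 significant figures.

L = 1460 × 8 = 11680 bits.
Transmission delay = L/R = 11680 / 4800000 = 2433.33 μs.
Propagation delay = d/s = 1600 m / 200000000 m/s = 8 μs.
Total = 2440 μs.

2440 μs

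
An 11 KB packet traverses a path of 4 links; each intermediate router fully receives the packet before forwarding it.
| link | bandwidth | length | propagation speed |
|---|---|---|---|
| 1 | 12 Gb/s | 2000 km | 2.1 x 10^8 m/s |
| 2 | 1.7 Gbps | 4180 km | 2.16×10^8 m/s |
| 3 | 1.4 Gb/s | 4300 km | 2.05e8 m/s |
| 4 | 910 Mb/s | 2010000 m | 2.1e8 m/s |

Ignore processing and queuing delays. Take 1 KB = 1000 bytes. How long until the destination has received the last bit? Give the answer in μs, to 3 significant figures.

L = 88000 bits.
Transmission delays (L/R per hop): 7.33333, 51.7647, 62.8571, 96.7033 μs; sum = 218.658 μs.
Propagation delays (d/s per hop): 9523.81, 19351.9, 20975.6, 9571.43 μs; sum = 59422.7 μs.
End-to-end = 59600 μs.

59600 μs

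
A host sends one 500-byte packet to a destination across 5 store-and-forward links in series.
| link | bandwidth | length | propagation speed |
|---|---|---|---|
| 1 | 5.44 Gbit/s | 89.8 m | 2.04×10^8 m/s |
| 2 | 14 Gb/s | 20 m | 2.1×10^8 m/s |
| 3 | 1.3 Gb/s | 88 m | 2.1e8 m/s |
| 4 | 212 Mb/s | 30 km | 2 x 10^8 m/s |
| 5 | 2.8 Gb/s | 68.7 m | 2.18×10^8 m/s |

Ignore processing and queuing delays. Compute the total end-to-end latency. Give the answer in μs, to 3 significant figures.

L = 500 × 8 = 4000 bits.
Transmission delays (L/R per hop): 0.735294, 0.285714, 3.07692, 18.8679, 1.42857 μs; sum = 24.3944 μs.
Propagation delays (d/s per hop): 0.440196, 0.0952381, 0.419048, 150, 0.315138 μs; sum = 151.27 μs.
End-to-end = 176 μs.

176 μs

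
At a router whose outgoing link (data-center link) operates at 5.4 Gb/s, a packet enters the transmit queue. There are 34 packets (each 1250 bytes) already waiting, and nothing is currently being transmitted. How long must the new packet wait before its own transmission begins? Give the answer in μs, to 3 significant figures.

Each queued packet: L/R = 10000/5400000000 = 1.85185 μs.
34 queued → 62.963 μs.
Queuing delay = 63.0 μs.

63.0 μs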